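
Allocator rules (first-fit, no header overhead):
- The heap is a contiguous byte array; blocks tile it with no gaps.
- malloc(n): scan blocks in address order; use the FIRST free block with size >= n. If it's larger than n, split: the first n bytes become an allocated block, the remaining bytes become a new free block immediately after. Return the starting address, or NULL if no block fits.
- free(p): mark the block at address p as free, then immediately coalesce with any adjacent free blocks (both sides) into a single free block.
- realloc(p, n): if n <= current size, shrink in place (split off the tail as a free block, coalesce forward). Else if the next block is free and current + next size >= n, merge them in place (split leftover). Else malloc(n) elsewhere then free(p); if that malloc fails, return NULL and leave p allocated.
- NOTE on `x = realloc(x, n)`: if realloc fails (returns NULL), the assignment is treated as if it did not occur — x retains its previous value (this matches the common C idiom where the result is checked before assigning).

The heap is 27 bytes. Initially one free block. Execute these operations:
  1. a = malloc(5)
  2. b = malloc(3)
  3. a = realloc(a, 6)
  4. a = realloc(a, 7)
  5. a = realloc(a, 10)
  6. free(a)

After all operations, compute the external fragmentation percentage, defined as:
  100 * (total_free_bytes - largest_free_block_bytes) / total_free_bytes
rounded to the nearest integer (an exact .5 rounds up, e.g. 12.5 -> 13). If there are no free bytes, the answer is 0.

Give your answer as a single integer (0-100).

Answer: 21

Derivation:
Op 1: a = malloc(5) -> a = 0; heap: [0-4 ALLOC][5-26 FREE]
Op 2: b = malloc(3) -> b = 5; heap: [0-4 ALLOC][5-7 ALLOC][8-26 FREE]
Op 3: a = realloc(a, 6) -> a = 8; heap: [0-4 FREE][5-7 ALLOC][8-13 ALLOC][14-26 FREE]
Op 4: a = realloc(a, 7) -> a = 8; heap: [0-4 FREE][5-7 ALLOC][8-14 ALLOC][15-26 FREE]
Op 5: a = realloc(a, 10) -> a = 8; heap: [0-4 FREE][5-7 ALLOC][8-17 ALLOC][18-26 FREE]
Op 6: free(a) -> (freed a); heap: [0-4 FREE][5-7 ALLOC][8-26 FREE]
Free blocks: [5 19] total_free=24 largest=19 -> 100*(24-19)/24 = 500/24 ≈ 20.833 -> rounds to 21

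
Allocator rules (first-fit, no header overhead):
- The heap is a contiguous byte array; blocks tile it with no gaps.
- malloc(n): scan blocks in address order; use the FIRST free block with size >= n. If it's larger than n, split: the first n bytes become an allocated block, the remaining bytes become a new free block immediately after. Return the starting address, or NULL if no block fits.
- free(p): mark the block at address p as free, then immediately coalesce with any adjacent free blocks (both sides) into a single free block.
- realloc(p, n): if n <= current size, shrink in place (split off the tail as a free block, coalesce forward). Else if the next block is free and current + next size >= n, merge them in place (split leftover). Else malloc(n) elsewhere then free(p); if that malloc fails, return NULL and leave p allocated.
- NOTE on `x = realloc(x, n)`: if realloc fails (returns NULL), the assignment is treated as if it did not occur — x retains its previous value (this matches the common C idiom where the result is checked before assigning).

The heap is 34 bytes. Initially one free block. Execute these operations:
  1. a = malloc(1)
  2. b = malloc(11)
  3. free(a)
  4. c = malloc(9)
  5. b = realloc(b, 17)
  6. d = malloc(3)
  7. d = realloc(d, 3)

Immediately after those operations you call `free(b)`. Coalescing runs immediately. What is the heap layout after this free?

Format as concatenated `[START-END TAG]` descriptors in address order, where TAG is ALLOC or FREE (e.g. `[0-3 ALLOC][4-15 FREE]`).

Answer: [0-11 FREE][12-20 ALLOC][21-23 ALLOC][24-33 FREE]

Derivation:
Op 1: a = malloc(1) -> a = 0; heap: [0-0 ALLOC][1-33 FREE]
Op 2: b = malloc(11) -> b = 1; heap: [0-0 ALLOC][1-11 ALLOC][12-33 FREE]
Op 3: free(a) -> (freed a); heap: [0-0 FREE][1-11 ALLOC][12-33 FREE]
Op 4: c = malloc(9) -> c = 12; heap: [0-0 FREE][1-11 ALLOC][12-20 ALLOC][21-33 FREE]
Op 5: b = realloc(b, 17) -> NULL (b unchanged); heap: [0-0 FREE][1-11 ALLOC][12-20 ALLOC][21-33 FREE]
Op 6: d = malloc(3) -> d = 21; heap: [0-0 FREE][1-11 ALLOC][12-20 ALLOC][21-23 ALLOC][24-33 FREE]
Op 7: d = realloc(d, 3) -> d = 21; heap: [0-0 FREE][1-11 ALLOC][12-20 ALLOC][21-23 ALLOC][24-33 FREE]
free(b): b = 1 -> block [1-11 ALLOC]; mark free, coalesce with adjacent free neighbors -> [0-11 FREE][12-20 ALLOC][21-23 ALLOC][24-33 FREE]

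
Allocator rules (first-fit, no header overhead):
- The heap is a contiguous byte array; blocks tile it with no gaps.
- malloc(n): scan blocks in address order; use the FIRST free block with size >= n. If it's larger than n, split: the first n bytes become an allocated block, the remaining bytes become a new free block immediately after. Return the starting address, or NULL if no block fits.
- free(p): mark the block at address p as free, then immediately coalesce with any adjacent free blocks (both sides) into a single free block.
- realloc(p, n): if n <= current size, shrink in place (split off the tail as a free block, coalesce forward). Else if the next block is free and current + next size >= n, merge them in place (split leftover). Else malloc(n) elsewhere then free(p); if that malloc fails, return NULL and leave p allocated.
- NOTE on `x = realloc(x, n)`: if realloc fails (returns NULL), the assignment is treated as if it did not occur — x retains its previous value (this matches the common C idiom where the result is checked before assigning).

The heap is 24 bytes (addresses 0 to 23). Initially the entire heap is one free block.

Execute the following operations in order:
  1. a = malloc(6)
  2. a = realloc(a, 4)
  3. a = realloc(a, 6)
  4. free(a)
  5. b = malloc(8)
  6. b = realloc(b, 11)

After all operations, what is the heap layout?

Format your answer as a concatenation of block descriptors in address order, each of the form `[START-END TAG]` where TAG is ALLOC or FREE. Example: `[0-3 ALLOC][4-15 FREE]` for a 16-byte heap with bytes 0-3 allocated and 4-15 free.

Op 1: a = malloc(6) -> a = 0; heap: [0-5 ALLOC][6-23 FREE]
Op 2: a = realloc(a, 4) -> a = 0; heap: [0-3 ALLOC][4-23 FREE]
Op 3: a = realloc(a, 6) -> a = 0; heap: [0-5 ALLOC][6-23 FREE]
Op 4: free(a) -> (freed a); heap: [0-23 FREE]
Op 5: b = malloc(8) -> b = 0; heap: [0-7 ALLOC][8-23 FREE]
Op 6: b = realloc(b, 11) -> b = 0; heap: [0-10 ALLOC][11-23 FREE]

Answer: [0-10 ALLOC][11-23 FREE]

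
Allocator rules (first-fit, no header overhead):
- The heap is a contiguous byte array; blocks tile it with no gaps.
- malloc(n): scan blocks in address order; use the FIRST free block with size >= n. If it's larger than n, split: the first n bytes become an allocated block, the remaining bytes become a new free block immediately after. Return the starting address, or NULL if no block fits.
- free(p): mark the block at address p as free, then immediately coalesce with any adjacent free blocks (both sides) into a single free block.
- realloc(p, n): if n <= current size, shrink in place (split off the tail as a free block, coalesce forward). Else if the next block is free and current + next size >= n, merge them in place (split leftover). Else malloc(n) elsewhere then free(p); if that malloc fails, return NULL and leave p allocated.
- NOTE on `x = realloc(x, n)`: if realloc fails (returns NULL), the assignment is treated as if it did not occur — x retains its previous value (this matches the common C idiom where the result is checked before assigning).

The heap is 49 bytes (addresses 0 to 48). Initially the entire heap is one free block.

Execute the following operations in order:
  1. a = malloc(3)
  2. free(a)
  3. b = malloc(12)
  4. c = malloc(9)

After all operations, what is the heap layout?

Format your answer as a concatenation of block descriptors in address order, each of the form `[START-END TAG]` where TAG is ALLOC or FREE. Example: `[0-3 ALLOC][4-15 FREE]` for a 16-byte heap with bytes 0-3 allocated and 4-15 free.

Answer: [0-11 ALLOC][12-20 ALLOC][21-48 FREE]

Derivation:
Op 1: a = malloc(3) -> a = 0; heap: [0-2 ALLOC][3-48 FREE]
Op 2: free(a) -> (freed a); heap: [0-48 FREE]
Op 3: b = malloc(12) -> b = 0; heap: [0-11 ALLOC][12-48 FREE]
Op 4: c = malloc(9) -> c = 12; heap: [0-11 ALLOC][12-20 ALLOC][21-48 FREE]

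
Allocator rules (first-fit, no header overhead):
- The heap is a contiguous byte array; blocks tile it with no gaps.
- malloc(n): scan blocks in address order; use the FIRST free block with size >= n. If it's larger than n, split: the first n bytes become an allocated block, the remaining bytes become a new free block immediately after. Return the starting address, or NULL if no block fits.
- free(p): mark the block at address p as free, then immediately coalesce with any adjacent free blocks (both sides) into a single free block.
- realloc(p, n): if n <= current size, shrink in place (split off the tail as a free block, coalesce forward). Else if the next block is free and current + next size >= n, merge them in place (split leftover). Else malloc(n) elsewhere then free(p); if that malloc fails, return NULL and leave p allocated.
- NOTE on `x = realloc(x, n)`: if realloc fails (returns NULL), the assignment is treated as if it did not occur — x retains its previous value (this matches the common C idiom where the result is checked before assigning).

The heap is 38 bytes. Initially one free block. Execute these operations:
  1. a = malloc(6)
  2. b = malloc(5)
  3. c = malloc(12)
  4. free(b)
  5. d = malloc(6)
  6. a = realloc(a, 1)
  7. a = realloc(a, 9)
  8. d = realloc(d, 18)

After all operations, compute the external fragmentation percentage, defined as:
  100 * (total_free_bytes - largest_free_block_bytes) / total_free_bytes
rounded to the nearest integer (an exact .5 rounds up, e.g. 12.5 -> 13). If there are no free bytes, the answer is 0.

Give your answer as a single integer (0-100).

Op 1: a = malloc(6) -> a = 0; heap: [0-5 ALLOC][6-37 FREE]
Op 2: b = malloc(5) -> b = 6; heap: [0-5 ALLOC][6-10 ALLOC][11-37 FREE]
Op 3: c = malloc(12) -> c = 11; heap: [0-5 ALLOC][6-10 ALLOC][11-22 ALLOC][23-37 FREE]
Op 4: free(b) -> (freed b); heap: [0-5 ALLOC][6-10 FREE][11-22 ALLOC][23-37 FREE]
Op 5: d = malloc(6) -> d = 23; heap: [0-5 ALLOC][6-10 FREE][11-22 ALLOC][23-28 ALLOC][29-37 FREE]
Op 6: a = realloc(a, 1) -> a = 0; heap: [0-0 ALLOC][1-10 FREE][11-22 ALLOC][23-28 ALLOC][29-37 FREE]
Op 7: a = realloc(a, 9) -> a = 0; heap: [0-8 ALLOC][9-10 FREE][11-22 ALLOC][23-28 ALLOC][29-37 FREE]
Op 8: d = realloc(d, 18) -> NULL (d unchanged); heap: [0-8 ALLOC][9-10 FREE][11-22 ALLOC][23-28 ALLOC][29-37 FREE]
Free blocks: [2 9] total_free=11 largest=9 -> 100*(11-9)/11 = 200/11 ≈ 18.182 -> rounds to 18

Answer: 18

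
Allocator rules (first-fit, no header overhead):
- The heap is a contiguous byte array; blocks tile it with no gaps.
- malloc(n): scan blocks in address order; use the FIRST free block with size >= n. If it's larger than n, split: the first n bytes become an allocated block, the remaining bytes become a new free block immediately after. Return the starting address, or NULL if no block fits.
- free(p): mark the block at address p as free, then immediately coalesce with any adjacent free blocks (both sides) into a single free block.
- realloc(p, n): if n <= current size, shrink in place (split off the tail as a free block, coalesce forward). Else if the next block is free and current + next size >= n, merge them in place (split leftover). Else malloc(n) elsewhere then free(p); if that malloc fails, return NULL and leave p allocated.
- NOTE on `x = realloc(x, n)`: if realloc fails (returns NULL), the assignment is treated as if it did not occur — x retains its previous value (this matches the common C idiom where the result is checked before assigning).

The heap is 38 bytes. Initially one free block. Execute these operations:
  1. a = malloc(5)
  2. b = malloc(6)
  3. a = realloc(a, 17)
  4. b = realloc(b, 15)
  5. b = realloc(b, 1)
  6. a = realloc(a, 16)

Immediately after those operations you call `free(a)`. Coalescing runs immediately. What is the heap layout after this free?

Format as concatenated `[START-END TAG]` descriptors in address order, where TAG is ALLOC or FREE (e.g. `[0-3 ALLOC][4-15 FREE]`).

Answer: [0-4 FREE][5-5 ALLOC][6-37 FREE]

Derivation:
Op 1: a = malloc(5) -> a = 0; heap: [0-4 ALLOC][5-37 FREE]
Op 2: b = malloc(6) -> b = 5; heap: [0-4 ALLOC][5-10 ALLOC][11-37 FREE]
Op 3: a = realloc(a, 17) -> a = 11; heap: [0-4 FREE][5-10 ALLOC][11-27 ALLOC][28-37 FREE]
Op 4: b = realloc(b, 15) -> NULL (b unchanged); heap: [0-4 FREE][5-10 ALLOC][11-27 ALLOC][28-37 FREE]
Op 5: b = realloc(b, 1) -> b = 5; heap: [0-4 FREE][5-5 ALLOC][6-10 FREE][11-27 ALLOC][28-37 FREE]
Op 6: a = realloc(a, 16) -> a = 11; heap: [0-4 FREE][5-5 ALLOC][6-10 FREE][11-26 ALLOC][27-37 FREE]
free(a): a = 11 -> block [11-26 ALLOC]; mark free, coalesce with adjacent free neighbors -> [0-4 FREE][5-5 ALLOC][6-37 FREE]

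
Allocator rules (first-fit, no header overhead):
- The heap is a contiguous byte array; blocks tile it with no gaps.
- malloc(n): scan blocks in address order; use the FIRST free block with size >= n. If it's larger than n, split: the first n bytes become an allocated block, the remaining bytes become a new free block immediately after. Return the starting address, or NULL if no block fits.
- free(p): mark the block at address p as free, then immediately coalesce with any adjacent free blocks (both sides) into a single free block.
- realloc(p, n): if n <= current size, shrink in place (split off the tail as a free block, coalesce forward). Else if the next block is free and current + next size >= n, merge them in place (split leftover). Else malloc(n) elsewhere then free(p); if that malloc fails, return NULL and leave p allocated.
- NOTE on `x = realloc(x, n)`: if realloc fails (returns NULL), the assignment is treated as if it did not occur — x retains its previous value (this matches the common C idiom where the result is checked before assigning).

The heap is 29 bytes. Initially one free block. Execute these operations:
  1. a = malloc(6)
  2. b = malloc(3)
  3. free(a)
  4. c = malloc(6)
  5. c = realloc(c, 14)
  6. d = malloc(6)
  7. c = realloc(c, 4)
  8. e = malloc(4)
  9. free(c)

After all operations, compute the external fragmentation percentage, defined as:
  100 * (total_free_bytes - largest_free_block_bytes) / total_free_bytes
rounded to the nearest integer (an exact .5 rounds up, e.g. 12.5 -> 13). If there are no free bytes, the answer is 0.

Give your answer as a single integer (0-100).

Op 1: a = malloc(6) -> a = 0; heap: [0-5 ALLOC][6-28 FREE]
Op 2: b = malloc(3) -> b = 6; heap: [0-5 ALLOC][6-8 ALLOC][9-28 FREE]
Op 3: free(a) -> (freed a); heap: [0-5 FREE][6-8 ALLOC][9-28 FREE]
Op 4: c = malloc(6) -> c = 0; heap: [0-5 ALLOC][6-8 ALLOC][9-28 FREE]
Op 5: c = realloc(c, 14) -> c = 9; heap: [0-5 FREE][6-8 ALLOC][9-22 ALLOC][23-28 FREE]
Op 6: d = malloc(6) -> d = 0; heap: [0-5 ALLOC][6-8 ALLOC][9-22 ALLOC][23-28 FREE]
Op 7: c = realloc(c, 4) -> c = 9; heap: [0-5 ALLOC][6-8 ALLOC][9-12 ALLOC][13-28 FREE]
Op 8: e = malloc(4) -> e = 13; heap: [0-5 ALLOC][6-8 ALLOC][9-12 ALLOC][13-16 ALLOC][17-28 FREE]
Op 9: free(c) -> (freed c); heap: [0-5 ALLOC][6-8 ALLOC][9-12 FREE][13-16 ALLOC][17-28 FREE]
Free blocks: [4 12] total_free=16 largest=12 -> 100*(16-12)/16 = 400/16 = 25

Answer: 25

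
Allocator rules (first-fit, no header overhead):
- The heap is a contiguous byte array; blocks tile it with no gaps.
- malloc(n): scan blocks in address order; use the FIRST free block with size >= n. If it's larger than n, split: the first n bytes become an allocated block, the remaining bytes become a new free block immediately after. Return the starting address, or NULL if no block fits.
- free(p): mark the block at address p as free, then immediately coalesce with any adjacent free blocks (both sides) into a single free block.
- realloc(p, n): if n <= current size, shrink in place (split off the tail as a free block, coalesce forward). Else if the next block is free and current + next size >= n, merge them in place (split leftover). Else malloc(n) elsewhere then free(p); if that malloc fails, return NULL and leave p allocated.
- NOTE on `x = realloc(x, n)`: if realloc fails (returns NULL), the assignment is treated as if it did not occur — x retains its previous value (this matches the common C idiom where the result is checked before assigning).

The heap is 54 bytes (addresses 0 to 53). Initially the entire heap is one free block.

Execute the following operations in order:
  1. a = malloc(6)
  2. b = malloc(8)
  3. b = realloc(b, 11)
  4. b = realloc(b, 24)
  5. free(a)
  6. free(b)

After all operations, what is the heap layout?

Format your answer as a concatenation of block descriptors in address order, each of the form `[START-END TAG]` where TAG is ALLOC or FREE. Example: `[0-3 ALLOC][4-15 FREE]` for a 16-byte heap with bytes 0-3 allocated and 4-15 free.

Answer: [0-53 FREE]

Derivation:
Op 1: a = malloc(6) -> a = 0; heap: [0-5 ALLOC][6-53 FREE]
Op 2: b = malloc(8) -> b = 6; heap: [0-5 ALLOC][6-13 ALLOC][14-53 FREE]
Op 3: b = realloc(b, 11) -> b = 6; heap: [0-5 ALLOC][6-16 ALLOC][17-53 FREE]
Op 4: b = realloc(b, 24) -> b = 6; heap: [0-5 ALLOC][6-29 ALLOC][30-53 FREE]
Op 5: free(a) -> (freed a); heap: [0-5 FREE][6-29 ALLOC][30-53 FREE]
Op 6: free(b) -> (freed b); heap: [0-53 FREE]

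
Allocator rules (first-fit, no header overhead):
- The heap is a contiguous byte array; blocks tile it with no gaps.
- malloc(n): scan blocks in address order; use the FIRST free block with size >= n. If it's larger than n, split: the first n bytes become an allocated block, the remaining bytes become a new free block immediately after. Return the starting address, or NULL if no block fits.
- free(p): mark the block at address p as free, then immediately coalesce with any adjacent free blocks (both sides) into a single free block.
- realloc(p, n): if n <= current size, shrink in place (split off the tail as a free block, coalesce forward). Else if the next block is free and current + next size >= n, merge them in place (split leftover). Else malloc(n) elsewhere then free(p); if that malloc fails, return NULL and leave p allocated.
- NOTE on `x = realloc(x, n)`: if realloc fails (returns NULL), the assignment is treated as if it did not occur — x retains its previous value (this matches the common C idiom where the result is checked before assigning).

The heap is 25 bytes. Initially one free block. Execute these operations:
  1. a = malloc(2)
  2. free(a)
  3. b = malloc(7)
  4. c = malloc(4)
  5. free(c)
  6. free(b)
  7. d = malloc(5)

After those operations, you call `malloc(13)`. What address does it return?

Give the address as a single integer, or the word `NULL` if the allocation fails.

Answer: 5

Derivation:
Op 1: a = malloc(2) -> a = 0; heap: [0-1 ALLOC][2-24 FREE]
Op 2: free(a) -> (freed a); heap: [0-24 FREE]
Op 3: b = malloc(7) -> b = 0; heap: [0-6 ALLOC][7-24 FREE]
Op 4: c = malloc(4) -> c = 7; heap: [0-6 ALLOC][7-10 ALLOC][11-24 FREE]
Op 5: free(c) -> (freed c); heap: [0-6 ALLOC][7-24 FREE]
Op 6: free(b) -> (freed b); heap: [0-24 FREE]
Op 7: d = malloc(5) -> d = 0; heap: [0-4 ALLOC][5-24 FREE]
malloc(13): first-fit scan over [0-4 ALLOC][5-24 FREE] -> 5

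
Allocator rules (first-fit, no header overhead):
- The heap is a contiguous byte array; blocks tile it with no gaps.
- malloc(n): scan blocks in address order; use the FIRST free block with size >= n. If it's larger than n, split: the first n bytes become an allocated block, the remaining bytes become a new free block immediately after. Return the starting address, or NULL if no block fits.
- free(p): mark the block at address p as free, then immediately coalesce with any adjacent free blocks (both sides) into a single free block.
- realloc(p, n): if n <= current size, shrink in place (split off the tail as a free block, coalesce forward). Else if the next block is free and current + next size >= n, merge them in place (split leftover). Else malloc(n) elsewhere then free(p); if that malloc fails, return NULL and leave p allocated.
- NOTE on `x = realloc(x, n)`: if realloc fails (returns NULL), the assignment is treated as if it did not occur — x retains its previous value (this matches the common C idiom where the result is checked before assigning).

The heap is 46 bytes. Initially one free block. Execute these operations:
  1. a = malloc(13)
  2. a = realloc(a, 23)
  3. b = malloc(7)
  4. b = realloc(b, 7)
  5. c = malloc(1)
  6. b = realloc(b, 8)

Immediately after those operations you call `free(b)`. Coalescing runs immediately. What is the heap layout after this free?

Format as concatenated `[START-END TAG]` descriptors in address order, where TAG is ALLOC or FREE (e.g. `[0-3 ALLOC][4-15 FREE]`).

Op 1: a = malloc(13) -> a = 0; heap: [0-12 ALLOC][13-45 FREE]
Op 2: a = realloc(a, 23) -> a = 0; heap: [0-22 ALLOC][23-45 FREE]
Op 3: b = malloc(7) -> b = 23; heap: [0-22 ALLOC][23-29 ALLOC][30-45 FREE]
Op 4: b = realloc(b, 7) -> b = 23; heap: [0-22 ALLOC][23-29 ALLOC][30-45 FREE]
Op 5: c = malloc(1) -> c = 30; heap: [0-22 ALLOC][23-29 ALLOC][30-30 ALLOC][31-45 FREE]
Op 6: b = realloc(b, 8) -> b = 31; heap: [0-22 ALLOC][23-29 FREE][30-30 ALLOC][31-38 ALLOC][39-45 FREE]
free(b): b = 31 -> block [31-38 ALLOC]; mark free, coalesce with adjacent free neighbors -> [0-22 ALLOC][23-29 FREE][30-30 ALLOC][31-45 FREE]

Answer: [0-22 ALLOC][23-29 FREE][30-30 ALLOC][31-45 FREE]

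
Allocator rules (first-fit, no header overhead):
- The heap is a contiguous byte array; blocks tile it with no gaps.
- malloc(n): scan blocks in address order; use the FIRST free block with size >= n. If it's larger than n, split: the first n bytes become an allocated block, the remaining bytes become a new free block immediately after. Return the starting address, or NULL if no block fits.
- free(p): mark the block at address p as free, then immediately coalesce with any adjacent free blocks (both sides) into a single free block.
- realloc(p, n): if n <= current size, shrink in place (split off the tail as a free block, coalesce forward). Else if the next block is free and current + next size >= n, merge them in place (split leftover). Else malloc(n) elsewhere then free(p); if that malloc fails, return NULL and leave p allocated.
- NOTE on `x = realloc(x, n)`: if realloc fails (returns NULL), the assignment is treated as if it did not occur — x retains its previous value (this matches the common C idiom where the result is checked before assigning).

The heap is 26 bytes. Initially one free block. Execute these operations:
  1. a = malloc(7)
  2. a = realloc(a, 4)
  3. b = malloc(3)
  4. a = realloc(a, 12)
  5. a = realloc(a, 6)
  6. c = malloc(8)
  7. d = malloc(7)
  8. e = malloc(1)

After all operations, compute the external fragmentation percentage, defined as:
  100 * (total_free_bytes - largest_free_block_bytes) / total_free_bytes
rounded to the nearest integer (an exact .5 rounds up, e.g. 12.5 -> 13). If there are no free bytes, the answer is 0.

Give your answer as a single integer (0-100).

Answer: 38

Derivation:
Op 1: a = malloc(7) -> a = 0; heap: [0-6 ALLOC][7-25 FREE]
Op 2: a = realloc(a, 4) -> a = 0; heap: [0-3 ALLOC][4-25 FREE]
Op 3: b = malloc(3) -> b = 4; heap: [0-3 ALLOC][4-6 ALLOC][7-25 FREE]
Op 4: a = realloc(a, 12) -> a = 7; heap: [0-3 FREE][4-6 ALLOC][7-18 ALLOC][19-25 FREE]
Op 5: a = realloc(a, 6) -> a = 7; heap: [0-3 FREE][4-6 ALLOC][7-12 ALLOC][13-25 FREE]
Op 6: c = malloc(8) -> c = 13; heap: [0-3 FREE][4-6 ALLOC][7-12 ALLOC][13-20 ALLOC][21-25 FREE]
Op 7: d = malloc(7) -> d = NULL; heap: [0-3 FREE][4-6 ALLOC][7-12 ALLOC][13-20 ALLOC][21-25 FREE]
Op 8: e = malloc(1) -> e = 0; heap: [0-0 ALLOC][1-3 FREE][4-6 ALLOC][7-12 ALLOC][13-20 ALLOC][21-25 FREE]
Free blocks: [3 5] total_free=8 largest=5 -> 100*(8-5)/8 = 300/8 = 37.5 -> rounds to 38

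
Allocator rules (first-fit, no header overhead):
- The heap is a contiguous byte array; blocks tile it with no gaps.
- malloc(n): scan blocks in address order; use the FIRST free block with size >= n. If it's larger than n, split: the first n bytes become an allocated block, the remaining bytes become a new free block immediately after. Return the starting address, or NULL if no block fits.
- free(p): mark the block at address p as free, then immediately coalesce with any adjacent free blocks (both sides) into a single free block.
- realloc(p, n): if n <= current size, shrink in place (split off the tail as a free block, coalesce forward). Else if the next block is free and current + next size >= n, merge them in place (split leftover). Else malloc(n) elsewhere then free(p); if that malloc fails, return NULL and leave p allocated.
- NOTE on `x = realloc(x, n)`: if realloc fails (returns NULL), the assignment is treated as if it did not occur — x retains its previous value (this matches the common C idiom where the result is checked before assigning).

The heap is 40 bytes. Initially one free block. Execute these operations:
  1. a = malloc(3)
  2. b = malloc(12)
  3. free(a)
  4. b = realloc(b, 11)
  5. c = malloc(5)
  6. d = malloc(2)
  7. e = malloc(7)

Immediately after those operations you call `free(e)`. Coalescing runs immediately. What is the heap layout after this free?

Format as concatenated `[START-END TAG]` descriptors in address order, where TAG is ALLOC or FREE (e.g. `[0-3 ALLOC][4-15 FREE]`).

Answer: [0-1 ALLOC][2-2 FREE][3-13 ALLOC][14-18 ALLOC][19-39 FREE]

Derivation:
Op 1: a = malloc(3) -> a = 0; heap: [0-2 ALLOC][3-39 FREE]
Op 2: b = malloc(12) -> b = 3; heap: [0-2 ALLOC][3-14 ALLOC][15-39 FREE]
Op 3: free(a) -> (freed a); heap: [0-2 FREE][3-14 ALLOC][15-39 FREE]
Op 4: b = realloc(b, 11) -> b = 3; heap: [0-2 FREE][3-13 ALLOC][14-39 FREE]
Op 5: c = malloc(5) -> c = 14; heap: [0-2 FREE][3-13 ALLOC][14-18 ALLOC][19-39 FREE]
Op 6: d = malloc(2) -> d = 0; heap: [0-1 ALLOC][2-2 FREE][3-13 ALLOC][14-18 ALLOC][19-39 FREE]
Op 7: e = malloc(7) -> e = 19; heap: [0-1 ALLOC][2-2 FREE][3-13 ALLOC][14-18 ALLOC][19-25 ALLOC][26-39 FREE]
free(e): e = 19 -> block [19-25 ALLOC]; mark free, coalesce with adjacent free neighbors -> [0-1 ALLOC][2-2 FREE][3-13 ALLOC][14-18 ALLOC][19-39 FREE]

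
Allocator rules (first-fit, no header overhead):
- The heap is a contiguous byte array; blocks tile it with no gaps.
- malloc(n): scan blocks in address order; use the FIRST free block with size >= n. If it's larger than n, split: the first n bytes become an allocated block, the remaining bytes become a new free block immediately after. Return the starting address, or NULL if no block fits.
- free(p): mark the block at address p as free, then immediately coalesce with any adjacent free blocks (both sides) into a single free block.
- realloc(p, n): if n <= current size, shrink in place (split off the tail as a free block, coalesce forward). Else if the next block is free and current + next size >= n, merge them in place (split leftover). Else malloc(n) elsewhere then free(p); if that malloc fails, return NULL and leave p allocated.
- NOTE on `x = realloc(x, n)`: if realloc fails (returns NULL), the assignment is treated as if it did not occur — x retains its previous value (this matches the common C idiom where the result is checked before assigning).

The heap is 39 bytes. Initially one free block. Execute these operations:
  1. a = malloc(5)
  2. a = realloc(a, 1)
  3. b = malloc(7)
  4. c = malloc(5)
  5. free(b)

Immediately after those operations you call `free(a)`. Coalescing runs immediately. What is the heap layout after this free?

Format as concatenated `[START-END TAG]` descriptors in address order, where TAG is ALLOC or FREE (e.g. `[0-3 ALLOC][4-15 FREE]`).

Answer: [0-7 FREE][8-12 ALLOC][13-38 FREE]

Derivation:
Op 1: a = malloc(5) -> a = 0; heap: [0-4 ALLOC][5-38 FREE]
Op 2: a = realloc(a, 1) -> a = 0; heap: [0-0 ALLOC][1-38 FREE]
Op 3: b = malloc(7) -> b = 1; heap: [0-0 ALLOC][1-7 ALLOC][8-38 FREE]
Op 4: c = malloc(5) -> c = 8; heap: [0-0 ALLOC][1-7 ALLOC][8-12 ALLOC][13-38 FREE]
Op 5: free(b) -> (freed b); heap: [0-0 ALLOC][1-7 FREE][8-12 ALLOC][13-38 FREE]
free(a): a = 0 -> block [0-0 ALLOC]; mark free, coalesce with adjacent free neighbors -> [0-7 FREE][8-12 ALLOC][13-38 FREE]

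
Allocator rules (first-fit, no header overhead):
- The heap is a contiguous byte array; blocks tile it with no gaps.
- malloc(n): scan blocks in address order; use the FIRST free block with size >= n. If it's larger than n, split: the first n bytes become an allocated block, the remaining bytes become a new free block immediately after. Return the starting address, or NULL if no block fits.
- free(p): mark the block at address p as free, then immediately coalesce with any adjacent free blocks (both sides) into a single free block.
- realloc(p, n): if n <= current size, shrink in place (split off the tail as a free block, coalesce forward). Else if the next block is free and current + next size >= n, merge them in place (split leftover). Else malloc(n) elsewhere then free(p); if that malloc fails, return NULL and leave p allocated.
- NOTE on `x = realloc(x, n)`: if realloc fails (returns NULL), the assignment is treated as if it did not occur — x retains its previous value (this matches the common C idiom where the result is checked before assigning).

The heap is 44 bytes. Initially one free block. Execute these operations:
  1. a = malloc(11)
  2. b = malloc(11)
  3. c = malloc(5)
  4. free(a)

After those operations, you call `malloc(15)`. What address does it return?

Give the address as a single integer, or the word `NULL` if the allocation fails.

Answer: 27

Derivation:
Op 1: a = malloc(11) -> a = 0; heap: [0-10 ALLOC][11-43 FREE]
Op 2: b = malloc(11) -> b = 11; heap: [0-10 ALLOC][11-21 ALLOC][22-43 FREE]
Op 3: c = malloc(5) -> c = 22; heap: [0-10 ALLOC][11-21 ALLOC][22-26 ALLOC][27-43 FREE]
Op 4: free(a) -> (freed a); heap: [0-10 FREE][11-21 ALLOC][22-26 ALLOC][27-43 FREE]
malloc(15): first-fit scan over [0-10 FREE][11-21 ALLOC][22-26 ALLOC][27-43 FREE] -> 27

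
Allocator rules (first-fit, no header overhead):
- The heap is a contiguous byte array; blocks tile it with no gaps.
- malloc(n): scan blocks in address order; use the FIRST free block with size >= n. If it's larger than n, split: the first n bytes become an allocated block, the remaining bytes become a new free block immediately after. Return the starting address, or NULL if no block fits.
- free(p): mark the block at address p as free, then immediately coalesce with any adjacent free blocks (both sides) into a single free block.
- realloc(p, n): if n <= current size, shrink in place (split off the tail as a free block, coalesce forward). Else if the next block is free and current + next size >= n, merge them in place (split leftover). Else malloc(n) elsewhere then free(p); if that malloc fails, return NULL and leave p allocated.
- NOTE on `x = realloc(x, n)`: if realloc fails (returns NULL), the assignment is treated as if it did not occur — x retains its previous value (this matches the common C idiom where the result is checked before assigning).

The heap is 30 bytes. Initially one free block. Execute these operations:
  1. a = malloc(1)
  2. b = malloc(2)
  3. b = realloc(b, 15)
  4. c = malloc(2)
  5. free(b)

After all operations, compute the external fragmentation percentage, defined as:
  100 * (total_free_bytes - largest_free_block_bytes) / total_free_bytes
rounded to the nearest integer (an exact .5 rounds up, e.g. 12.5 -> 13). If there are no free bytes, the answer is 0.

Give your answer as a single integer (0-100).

Answer: 44

Derivation:
Op 1: a = malloc(1) -> a = 0; heap: [0-0 ALLOC][1-29 FREE]
Op 2: b = malloc(2) -> b = 1; heap: [0-0 ALLOC][1-2 ALLOC][3-29 FREE]
Op 3: b = realloc(b, 15) -> b = 1; heap: [0-0 ALLOC][1-15 ALLOC][16-29 FREE]
Op 4: c = malloc(2) -> c = 16; heap: [0-0 ALLOC][1-15 ALLOC][16-17 ALLOC][18-29 FREE]
Op 5: free(b) -> (freed b); heap: [0-0 ALLOC][1-15 FREE][16-17 ALLOC][18-29 FREE]
Free blocks: [15 12] total_free=27 largest=15 -> 100*(27-15)/27 = 1200/27 ≈ 44.444 -> rounds to 44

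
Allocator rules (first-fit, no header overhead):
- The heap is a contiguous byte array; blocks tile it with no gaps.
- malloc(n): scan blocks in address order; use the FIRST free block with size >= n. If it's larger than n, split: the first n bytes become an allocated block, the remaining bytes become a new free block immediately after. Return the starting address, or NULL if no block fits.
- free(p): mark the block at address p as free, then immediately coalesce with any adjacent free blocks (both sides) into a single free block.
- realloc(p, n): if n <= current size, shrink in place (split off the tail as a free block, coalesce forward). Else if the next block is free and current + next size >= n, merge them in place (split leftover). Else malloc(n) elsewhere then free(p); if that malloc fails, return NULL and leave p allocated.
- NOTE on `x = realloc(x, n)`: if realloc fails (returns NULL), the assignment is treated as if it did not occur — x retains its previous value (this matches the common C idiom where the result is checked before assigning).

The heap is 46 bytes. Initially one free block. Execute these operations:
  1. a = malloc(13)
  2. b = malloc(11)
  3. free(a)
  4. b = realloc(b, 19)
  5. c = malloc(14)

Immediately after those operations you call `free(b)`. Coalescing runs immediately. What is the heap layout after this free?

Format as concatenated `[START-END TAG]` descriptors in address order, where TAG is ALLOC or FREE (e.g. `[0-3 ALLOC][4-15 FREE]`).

Answer: [0-31 FREE][32-45 ALLOC]

Derivation:
Op 1: a = malloc(13) -> a = 0; heap: [0-12 ALLOC][13-45 FREE]
Op 2: b = malloc(11) -> b = 13; heap: [0-12 ALLOC][13-23 ALLOC][24-45 FREE]
Op 3: free(a) -> (freed a); heap: [0-12 FREE][13-23 ALLOC][24-45 FREE]
Op 4: b = realloc(b, 19) -> b = 13; heap: [0-12 FREE][13-31 ALLOC][32-45 FREE]
Op 5: c = malloc(14) -> c = 32; heap: [0-12 FREE][13-31 ALLOC][32-45 ALLOC]
free(b): b = 13 -> block [13-31 ALLOC]; mark free, coalesce with adjacent free neighbors -> [0-31 FREE][32-45 ALLOC]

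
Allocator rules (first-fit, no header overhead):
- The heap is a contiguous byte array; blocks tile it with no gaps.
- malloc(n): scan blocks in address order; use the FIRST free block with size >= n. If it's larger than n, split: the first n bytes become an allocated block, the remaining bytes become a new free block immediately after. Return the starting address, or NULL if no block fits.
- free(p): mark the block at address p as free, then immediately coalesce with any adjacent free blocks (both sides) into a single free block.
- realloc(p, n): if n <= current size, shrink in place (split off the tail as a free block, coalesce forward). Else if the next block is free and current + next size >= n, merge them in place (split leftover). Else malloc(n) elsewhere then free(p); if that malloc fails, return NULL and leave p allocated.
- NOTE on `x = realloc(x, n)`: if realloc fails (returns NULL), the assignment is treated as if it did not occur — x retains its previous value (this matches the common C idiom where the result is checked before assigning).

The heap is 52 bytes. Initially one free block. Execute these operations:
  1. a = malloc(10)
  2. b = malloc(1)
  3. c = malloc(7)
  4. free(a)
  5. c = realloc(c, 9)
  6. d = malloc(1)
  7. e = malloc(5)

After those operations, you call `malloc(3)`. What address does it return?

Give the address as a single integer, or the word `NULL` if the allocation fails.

Op 1: a = malloc(10) -> a = 0; heap: [0-9 ALLOC][10-51 FREE]
Op 2: b = malloc(1) -> b = 10; heap: [0-9 ALLOC][10-10 ALLOC][11-51 FREE]
Op 3: c = malloc(7) -> c = 11; heap: [0-9 ALLOC][10-10 ALLOC][11-17 ALLOC][18-51 FREE]
Op 4: free(a) -> (freed a); heap: [0-9 FREE][10-10 ALLOC][11-17 ALLOC][18-51 FREE]
Op 5: c = realloc(c, 9) -> c = 11; heap: [0-9 FREE][10-10 ALLOC][11-19 ALLOC][20-51 FREE]
Op 6: d = malloc(1) -> d = 0; heap: [0-0 ALLOC][1-9 FREE][10-10 ALLOC][11-19 ALLOC][20-51 FREE]
Op 7: e = malloc(5) -> e = 1; heap: [0-0 ALLOC][1-5 ALLOC][6-9 FREE][10-10 ALLOC][11-19 ALLOC][20-51 FREE]
malloc(3): first-fit scan over [0-0 ALLOC][1-5 ALLOC][6-9 FREE][10-10 ALLOC][11-19 ALLOC][20-51 FREE] -> 6

Answer: 6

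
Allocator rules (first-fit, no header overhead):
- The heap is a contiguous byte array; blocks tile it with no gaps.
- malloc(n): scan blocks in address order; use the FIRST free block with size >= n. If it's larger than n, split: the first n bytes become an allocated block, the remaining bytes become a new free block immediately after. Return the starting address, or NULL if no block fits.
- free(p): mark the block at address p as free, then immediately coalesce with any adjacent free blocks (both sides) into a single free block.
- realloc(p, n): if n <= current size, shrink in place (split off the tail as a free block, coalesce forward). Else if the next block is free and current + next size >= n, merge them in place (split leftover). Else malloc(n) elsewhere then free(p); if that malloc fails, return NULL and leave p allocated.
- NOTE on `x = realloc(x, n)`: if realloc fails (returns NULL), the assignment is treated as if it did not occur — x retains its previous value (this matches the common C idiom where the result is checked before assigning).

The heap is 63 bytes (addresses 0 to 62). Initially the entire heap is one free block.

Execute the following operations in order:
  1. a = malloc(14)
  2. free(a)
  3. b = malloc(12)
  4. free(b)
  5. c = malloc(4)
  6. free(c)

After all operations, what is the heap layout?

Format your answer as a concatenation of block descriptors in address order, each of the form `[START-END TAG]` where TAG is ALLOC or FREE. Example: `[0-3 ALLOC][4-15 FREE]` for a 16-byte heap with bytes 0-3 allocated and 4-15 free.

Answer: [0-62 FREE]

Derivation:
Op 1: a = malloc(14) -> a = 0; heap: [0-13 ALLOC][14-62 FREE]
Op 2: free(a) -> (freed a); heap: [0-62 FREE]
Op 3: b = malloc(12) -> b = 0; heap: [0-11 ALLOC][12-62 FREE]
Op 4: free(b) -> (freed b); heap: [0-62 FREE]
Op 5: c = malloc(4) -> c = 0; heap: [0-3 ALLOC][4-62 FREE]
Op 6: free(c) -> (freed c); heap: [0-62 FREE]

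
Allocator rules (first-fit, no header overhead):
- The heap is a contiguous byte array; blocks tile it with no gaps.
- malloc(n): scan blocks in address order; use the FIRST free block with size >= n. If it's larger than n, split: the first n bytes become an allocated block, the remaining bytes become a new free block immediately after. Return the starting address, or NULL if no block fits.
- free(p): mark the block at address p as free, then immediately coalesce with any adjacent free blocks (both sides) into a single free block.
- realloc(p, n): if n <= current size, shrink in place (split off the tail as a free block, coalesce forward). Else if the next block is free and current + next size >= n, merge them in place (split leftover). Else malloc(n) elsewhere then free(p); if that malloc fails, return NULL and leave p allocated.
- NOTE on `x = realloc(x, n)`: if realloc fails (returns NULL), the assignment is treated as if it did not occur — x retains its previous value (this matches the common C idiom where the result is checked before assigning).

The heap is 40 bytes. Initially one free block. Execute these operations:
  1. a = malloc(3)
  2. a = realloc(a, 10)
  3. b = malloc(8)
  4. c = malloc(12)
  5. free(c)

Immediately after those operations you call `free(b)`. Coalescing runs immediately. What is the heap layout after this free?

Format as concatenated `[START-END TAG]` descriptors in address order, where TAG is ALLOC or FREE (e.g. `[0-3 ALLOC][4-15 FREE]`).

Op 1: a = malloc(3) -> a = 0; heap: [0-2 ALLOC][3-39 FREE]
Op 2: a = realloc(a, 10) -> a = 0; heap: [0-9 ALLOC][10-39 FREE]
Op 3: b = malloc(8) -> b = 10; heap: [0-9 ALLOC][10-17 ALLOC][18-39 FREE]
Op 4: c = malloc(12) -> c = 18; heap: [0-9 ALLOC][10-17 ALLOC][18-29 ALLOC][30-39 FREE]
Op 5: free(c) -> (freed c); heap: [0-9 ALLOC][10-17 ALLOC][18-39 FREE]
free(b): b = 10 -> block [10-17 ALLOC]; mark free, coalesce with adjacent free neighbors -> [0-9 ALLOC][10-39 FREE]

Answer: [0-9 ALLOC][10-39 FREE]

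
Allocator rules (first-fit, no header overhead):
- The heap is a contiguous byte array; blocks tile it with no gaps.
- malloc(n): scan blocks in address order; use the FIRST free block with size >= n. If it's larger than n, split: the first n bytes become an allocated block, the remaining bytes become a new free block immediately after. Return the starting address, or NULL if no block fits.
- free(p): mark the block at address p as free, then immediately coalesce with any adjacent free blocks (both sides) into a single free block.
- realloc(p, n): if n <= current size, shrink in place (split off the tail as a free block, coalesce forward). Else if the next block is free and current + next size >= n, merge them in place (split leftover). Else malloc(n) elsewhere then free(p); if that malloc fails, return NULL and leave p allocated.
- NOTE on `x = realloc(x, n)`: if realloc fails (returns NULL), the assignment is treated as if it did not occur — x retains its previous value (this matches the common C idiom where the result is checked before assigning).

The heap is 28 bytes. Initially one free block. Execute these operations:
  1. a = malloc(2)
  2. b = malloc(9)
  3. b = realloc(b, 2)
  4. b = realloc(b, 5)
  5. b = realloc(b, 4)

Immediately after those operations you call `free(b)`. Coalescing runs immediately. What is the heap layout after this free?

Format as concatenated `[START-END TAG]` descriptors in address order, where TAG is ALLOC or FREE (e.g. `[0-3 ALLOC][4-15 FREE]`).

Answer: [0-1 ALLOC][2-27 FREE]

Derivation:
Op 1: a = malloc(2) -> a = 0; heap: [0-1 ALLOC][2-27 FREE]
Op 2: b = malloc(9) -> b = 2; heap: [0-1 ALLOC][2-10 ALLOC][11-27 FREE]
Op 3: b = realloc(b, 2) -> b = 2; heap: [0-1 ALLOC][2-3 ALLOC][4-27 FREE]
Op 4: b = realloc(b, 5) -> b = 2; heap: [0-1 ALLOC][2-6 ALLOC][7-27 FREE]
Op 5: b = realloc(b, 4) -> b = 2; heap: [0-1 ALLOC][2-5 ALLOC][6-27 FREE]
free(b): b = 2 -> block [2-5 ALLOC]; mark free, coalesce with adjacent free neighbors -> [0-1 ALLOC][2-27 FREE]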